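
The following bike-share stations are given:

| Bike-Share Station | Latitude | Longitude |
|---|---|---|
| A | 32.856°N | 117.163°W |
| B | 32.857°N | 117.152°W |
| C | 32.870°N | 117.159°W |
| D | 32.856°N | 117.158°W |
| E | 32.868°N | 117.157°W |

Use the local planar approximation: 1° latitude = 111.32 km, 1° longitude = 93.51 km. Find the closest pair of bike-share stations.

C and E

Pairwise distances:
A–B: 1.035 km
A–C: 1.603 km
A–D: 0.468 km
A–E: 1.449 km
B–C: 1.588 km
B–D: 0.572 km
B–E: 1.311 km
C–D: 1.561 km
C–E: 0.291 km
D–E: 1.339 km
Closest pair: C–E at 0.291 km.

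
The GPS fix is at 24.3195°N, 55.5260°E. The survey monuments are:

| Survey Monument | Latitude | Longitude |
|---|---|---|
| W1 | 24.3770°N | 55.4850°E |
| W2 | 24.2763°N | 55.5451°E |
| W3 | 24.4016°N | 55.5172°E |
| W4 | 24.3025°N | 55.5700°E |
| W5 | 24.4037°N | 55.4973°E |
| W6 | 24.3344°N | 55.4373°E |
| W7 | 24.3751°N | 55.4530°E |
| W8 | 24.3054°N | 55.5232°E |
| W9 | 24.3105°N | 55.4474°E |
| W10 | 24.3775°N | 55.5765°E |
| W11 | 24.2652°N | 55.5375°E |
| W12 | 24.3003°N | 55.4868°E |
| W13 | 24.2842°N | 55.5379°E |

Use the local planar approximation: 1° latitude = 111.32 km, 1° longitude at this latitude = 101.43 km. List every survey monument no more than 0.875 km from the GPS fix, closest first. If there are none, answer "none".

none

Distances from 24.3195°N, 55.5260°E:
W1: √((0.0575·111.32)² + (-0.0410·101.43)²) = √(40.971521 + 17.294203) = 7.6332 km
W2: √((-0.0432·111.32)² + (0.0191·101.43)²) = √(23.126712 + 3.753182) = 5.1846 km
W3: √((0.0821·111.32)² + (-0.0088·101.43)²) = √(83.528121 + 0.796706) = 9.1829 km
W4: √((-0.0170·111.32)² + (0.0440·101.43)²) = √(3.581329 + 19.917655) = 4.8476 km
W5: √((0.0842·111.32)² + (-0.0287·101.43)²) = √(87.855828 + 8.474160) = 9.8148 km
W6: √((0.0149·111.32)² + (-0.0887·101.43)²) = √(2.751180 + 80.943148) = 9.1485 km
W7: √((0.0556·111.32)² + (-0.0730·101.43)²) = √(38.308573 + 54.824991) = 9.6506 km
W8: √((-0.0141·111.32)² + (-0.0028·101.43)²) = √(2.463682 + 0.080658) = 1.5951 km
W9: √((-0.0090·111.32)² + (-0.0786·101.43)²) = √(1.003764 + 63.559130) = 8.0351 km
W10: √((0.0580·111.32)² + (0.0505·101.43)²) = √(41.687167 + 26.237087) = 8.2416 km
W11: √((-0.0543·111.32)² + (0.0115·101.43)²) = √(36.538108 + 1.360594) = 6.1562 km
W12: √((-0.0192·111.32)² + (-0.0392·101.43)²) = √(4.568239 + 15.809021) = 4.5141 km
W13: √((-0.0353·111.32)² + (0.0119·101.43)²) = √(15.441725 + 1.456890) = 4.1108 km
Threshold 0.875 km: none within range.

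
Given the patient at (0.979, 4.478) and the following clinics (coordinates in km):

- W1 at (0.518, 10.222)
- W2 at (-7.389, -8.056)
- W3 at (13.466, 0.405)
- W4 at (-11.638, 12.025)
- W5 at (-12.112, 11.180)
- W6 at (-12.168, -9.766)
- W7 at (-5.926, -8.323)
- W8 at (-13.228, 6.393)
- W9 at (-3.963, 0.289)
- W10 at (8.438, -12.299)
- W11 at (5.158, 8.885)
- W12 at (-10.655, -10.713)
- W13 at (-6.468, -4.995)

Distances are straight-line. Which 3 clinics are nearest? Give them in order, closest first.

W1, W11, W9

Distances from (0.979, 4.478):
W1: √((-0.461)² + (5.744)²) = √(0.21252 + 32.99354) = 5.762 km
W2: √((-8.368)² + (-12.534)²) = √(70.02342 + 157.10116) = 15.071 km
W3: √((12.487)² + (-4.073)²) = √(155.92517 + 16.58933) = 13.134 km
W4: √((-12.617)² + (7.547)²) = √(159.18869 + 56.95721) = 14.702 km
W5: √((-13.091)² + (6.702)²) = √(171.37428 + 44.91680) = 14.707 km
W6: √((-13.147)² + (-14.244)²) = √(172.84361 + 202.89154) = 19.384 km
W7: √((-6.905)² + (-12.801)²) = √(47.67903 + 163.86560) = 14.545 km
W8: √((-14.207)² + (1.915)²) = √(201.83885 + 3.66723) = 14.335 km
W9: √((-4.942)² + (-4.189)²) = √(24.42336 + 17.54772) = 6.479 km
W10: √((7.459)² + (-16.777)²) = √(55.63668 + 281.46773) = 18.360 km
W11: √((4.179)² + (4.407)²) = √(17.46404 + 19.42165) = 6.073 km
W12: √((-11.634)² + (-15.191)²) = √(135.34996 + 230.76648) = 19.134 km
W13: √((-7.447)² + (-9.473)²) = √(55.45781 + 89.73773) = 12.050 km
Sorted: W1 (5.762 km) < W11 (6.073 km) < W9 (6.479 km) < W13 (12.050 km) < W3 (13.134 km) < …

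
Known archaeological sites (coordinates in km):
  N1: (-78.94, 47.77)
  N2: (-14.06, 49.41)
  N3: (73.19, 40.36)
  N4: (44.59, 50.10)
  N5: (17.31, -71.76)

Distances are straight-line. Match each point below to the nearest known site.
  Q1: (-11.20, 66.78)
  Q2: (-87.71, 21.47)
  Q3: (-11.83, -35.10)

Q1→N2; Q2→N1; Q3→N5

Q1 at (-11.20, 66.78):
  N1: 70.36 km
  N2: 17.60 km
  N3: 88.43 km
  N4: 58.23 km
  N5: 141.44 km
  → nearest: N2 (17.60 km)
Q2 at (-87.71, 21.47):
  N1: 27.72 km
  N2: 78.77 km
  N3: 162.01 km
  N4: 135.36 km
  N5: 140.43 km
  → nearest: N1 (27.72 km)
Q3 at (-11.83, -35.10):
  N1: 106.64 km
  N2: 84.54 km
  N3: 113.68 km
  N4: 102.19 km
  N5: 46.83 km
  → nearest: N5 (46.83 km)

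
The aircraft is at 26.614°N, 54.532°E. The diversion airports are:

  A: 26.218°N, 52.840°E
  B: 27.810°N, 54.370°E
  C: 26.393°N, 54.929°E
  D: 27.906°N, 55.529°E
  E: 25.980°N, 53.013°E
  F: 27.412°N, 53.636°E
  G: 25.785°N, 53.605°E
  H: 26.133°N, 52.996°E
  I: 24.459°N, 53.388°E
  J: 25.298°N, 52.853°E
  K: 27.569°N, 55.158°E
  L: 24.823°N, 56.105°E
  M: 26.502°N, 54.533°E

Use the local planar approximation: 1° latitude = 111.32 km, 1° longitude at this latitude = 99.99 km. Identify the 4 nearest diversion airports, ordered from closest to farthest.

Distances from 26.614°N, 54.532°E:
A: √((-0.396·111.32)² + (-1.692·99.99)²) = √(1943.28620 + 28622.91456) = 174.832 km
B: √((1.196·111.32)² + (-0.162·99.99)²) = √(17725.91876 + 262.38751) = 134.120 km
C: √((-0.221·111.32)² + (0.397·99.99)²) = √(605.24463 + 1575.77480) = 46.701 km
D: √((1.292·111.32)² + (0.997·99.99)²) = √(20685.75719 + 9938.10208) = 174.997 km
E: √((-0.634·111.32)² + (-1.519·99.99)²) = √(4981.09599 + 23068.99551) = 167.482 km
F: √((0.798·111.32)² + (-0.896·99.99)²) = √(7891.36585 + 8026.55445) = 126.166 km
G: √((-0.829·111.32)² + (-0.927·99.99)²) = √(8516.38834 + 8591.57143) = 130.797 km
H: √((-0.481·111.32)² + (-1.536·99.99)²) = √(2867.05846 + 23588.24164) = 162.651 km
I: √((-2.155·111.32)² + (-1.144·99.99)²) = √(57549.41911 + 13084.74266) = 265.771 km
J: √((-1.316·111.32)² + (-1.679·99.99)²) = √(21461.40617 + 28184.77220) = 222.814 km
K: √((0.955·111.32)² + (0.626·99.99)²) = √(11301.94367 + 3917.97629) = 123.369 km
L: √((-1.791·111.32)² + (1.573·99.99)²) = √(39750.03973 + 24738.34159) = 253.946 km
M: √((-0.112·111.32)² + (0.001·99.99)²) = √(155.44703 + 0.01000) = 12.468 km
Sorted: M (12.468 km) < C (46.701 km) < K (123.369 km) < F (126.166 km) < G (130.797 km) < B (134.120 km) < …

M, C, K, F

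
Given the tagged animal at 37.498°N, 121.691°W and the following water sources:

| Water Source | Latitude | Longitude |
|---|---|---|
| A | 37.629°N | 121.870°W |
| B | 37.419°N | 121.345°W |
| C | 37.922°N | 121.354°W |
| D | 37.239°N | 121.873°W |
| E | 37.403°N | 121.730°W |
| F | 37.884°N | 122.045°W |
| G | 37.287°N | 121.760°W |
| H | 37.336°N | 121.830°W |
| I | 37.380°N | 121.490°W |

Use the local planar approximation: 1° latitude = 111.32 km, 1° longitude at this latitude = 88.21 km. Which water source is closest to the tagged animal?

E

Distances from 37.498°N, 121.691°W:
A: 21.494 km
B: 31.762 km
C: 55.781 km
D: 33.000 km
E: 11.121 km
F: 53.117 km
G: 24.264 km
H: 21.807 km
I: 22.066 km
Minimum: E at 11.121 km.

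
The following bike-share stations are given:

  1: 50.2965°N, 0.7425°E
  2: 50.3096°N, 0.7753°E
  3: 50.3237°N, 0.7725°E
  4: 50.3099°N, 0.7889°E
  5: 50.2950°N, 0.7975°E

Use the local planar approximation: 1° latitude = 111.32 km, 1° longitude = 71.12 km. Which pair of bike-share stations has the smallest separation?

Pairwise distances:
2–4: √((0.0003·111.32)² + (0.0136·71.12)²) = √(0.001115 + 0.935538) = 0.9678 km
2–3: √((0.0141·111.32)² + (-0.0028·71.12)²) = √(2.463682 + 0.039655) = 1.5822 km
4–5: √((-0.0149·111.32)² + (0.0086·71.12)²) = √(2.751180 + 0.374094) = 1.7678 km
3–4: √((-0.0138·111.32)² + (0.0164·71.12)²) = √(2.359960 + 1.360414) = 1.9288 km
2–5: √((-0.0146·111.32)² + (0.0222·71.12)²) = √(2.641509 + 2.492812) = 2.2659 km
1–2: √((0.0131·111.32)² + (0.0328·71.12)²) = √(2.126616 + 5.441657) = 2.7510 km
1–4: √((0.0134·111.32)² + (0.0464·71.12)²) = √(2.225133 + 10.889789) = 3.6215 km
3–5: √((-0.0287·111.32)² + (0.0250·71.12)²) = √(10.207284 + 3.161284) = 3.6563 km
1–3: √((0.0272·111.32)² + (0.0300·71.12)²) = √(9.168203 + 4.552249) = 3.7041 km
1–5: √((-0.0015·111.32)² + (0.0550·71.12)²) = √(0.027882 + 15.300615) = 3.9152 km
Closest pair: 2–4 at 0.9678 km.

2 and 4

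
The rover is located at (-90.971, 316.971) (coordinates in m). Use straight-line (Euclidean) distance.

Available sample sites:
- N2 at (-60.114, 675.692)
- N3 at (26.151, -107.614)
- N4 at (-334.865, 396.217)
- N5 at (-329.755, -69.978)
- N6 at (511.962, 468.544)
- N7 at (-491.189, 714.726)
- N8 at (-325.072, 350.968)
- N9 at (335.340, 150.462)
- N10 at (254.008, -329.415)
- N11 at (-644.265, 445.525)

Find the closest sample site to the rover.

Distances from (-90.971, 316.971):
N2: √((30.857)² + (358.721)²) = √(952.15445 + 128680.75584) = 360.046 m
N3: √((117.122)² + (-424.585)²) = √(13717.56288 + 180272.42223) = 440.443 m
N4: √((-243.894)² + (79.246)²) = √(59484.28324 + 6279.92852) = 256.445 m
N5: √((-238.784)² + (-386.949)²) = √(57017.79866 + 149729.52860) = 454.695 m
N6: √((602.933)² + (151.573)²) = √(363528.20249 + 22974.37433) = 621.693 m
N7: √((-400.218)² + (397.755)²) = √(160174.44752 + 158209.04002) = 564.255 m
N8: √((-234.101)² + (33.997)²) = √(54803.27820 + 1155.79601) = 236.557 m
N9: √((426.311)² + (-166.509)²) = √(181741.06872 + 27725.24708) = 457.675 m
N10: √((344.979)² + (-646.386)²) = √(119010.51044 + 417814.86100) = 732.684 m
N11: √((-553.294)² + (128.554)²) = √(306134.25044 + 16526.13092) = 568.032 m
Minimum: N8 at 236.557 m.

N8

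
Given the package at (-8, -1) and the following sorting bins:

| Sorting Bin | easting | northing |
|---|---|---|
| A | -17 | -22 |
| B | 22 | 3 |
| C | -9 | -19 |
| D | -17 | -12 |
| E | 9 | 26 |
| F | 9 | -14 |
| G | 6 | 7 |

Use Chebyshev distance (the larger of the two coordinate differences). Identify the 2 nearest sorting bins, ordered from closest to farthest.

Distances from (-8, -1):
A: max(|-9|, |-21|) = 21
B: max(|30|, |4|) = 30
C: max(|-1|, |-18|) = 18
D: max(|-9|, |-11|) = 11
E: max(|17|, |27|) = 27
F: max(|17|, |-13|) = 17
G: max(|14|, |8|) = 14
Sorted: D (11) < G (14) < F (17) < C (18) < …

D, G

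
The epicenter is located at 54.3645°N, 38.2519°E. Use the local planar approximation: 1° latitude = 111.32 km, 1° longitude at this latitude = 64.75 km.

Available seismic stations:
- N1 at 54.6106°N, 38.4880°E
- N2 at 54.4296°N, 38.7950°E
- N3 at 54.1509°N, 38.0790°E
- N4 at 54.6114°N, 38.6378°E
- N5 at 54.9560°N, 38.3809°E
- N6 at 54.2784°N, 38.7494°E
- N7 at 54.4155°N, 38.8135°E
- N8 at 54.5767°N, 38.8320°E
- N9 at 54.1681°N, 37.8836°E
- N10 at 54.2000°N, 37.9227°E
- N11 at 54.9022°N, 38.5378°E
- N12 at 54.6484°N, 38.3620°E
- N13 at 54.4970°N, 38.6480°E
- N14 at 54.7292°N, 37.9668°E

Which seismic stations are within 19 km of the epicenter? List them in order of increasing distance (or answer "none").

none

Distances from 54.3645°N, 38.2519°E:
N1: √((0.2461·111.32)² + (0.2361·64.75)²) = √(750.532707 + 233.706892) = 31.3726 km
N2: √((0.0651·111.32)² + (0.5431·64.75)²) = √(52.518023 + 1236.628215) = 35.9047 km
N3: √((-0.2136·111.32)² + (-0.1729·64.75)²) = √(565.391001 + 125.334182) = 26.2817 km
N4: √((0.2469·111.32)² + (0.3859·64.75)²) = √(755.420168 + 624.351418) = 37.1453 km
N5: √((0.5915·111.32)² + (0.1290·64.75)²) = √(4335.666744 + 69.768433) = 66.3735 km
N6: √((-0.0861·111.32)² + (0.4975·64.75)²) = √(91.865554 + 1037.685422) = 33.6088 km
N7: √((0.0510·111.32)² + (0.5616·64.75)²) = √(32.231962 + 1322.311405) = 36.8041 km
N8: √((0.2122·111.32)² + (0.5801·64.75)²) = √(558.003797 + 1410.864404) = 44.3719 km
N9: √((-0.1964·111.32)² + (-0.3683·64.75)²) = √(478.001613 + 568.699679) = 32.3528 km
N10: √((-0.1645·111.32)² + (-0.3292·64.75)²) = √(335.334471 + 454.359066) = 28.1015 km
N11: √((0.5377·111.32)² + (0.2859·64.75)²) = √(3582.832197 + 342.695070) = 62.6540 km
N12: √((0.2839·111.32)² + (0.1101·64.75)²) = √(998.796888 + 50.822285) = 32.3978 km
N13: √((0.1325·111.32)² + (0.3961·64.75)²) = √(217.559550 + 657.792974) = 29.5864 km
N14: √((0.3647·111.32)² + (-0.2851·64.75)²) = √(1648.230407 + 340.779907) = 44.5983 km
Threshold 19 km: none within range.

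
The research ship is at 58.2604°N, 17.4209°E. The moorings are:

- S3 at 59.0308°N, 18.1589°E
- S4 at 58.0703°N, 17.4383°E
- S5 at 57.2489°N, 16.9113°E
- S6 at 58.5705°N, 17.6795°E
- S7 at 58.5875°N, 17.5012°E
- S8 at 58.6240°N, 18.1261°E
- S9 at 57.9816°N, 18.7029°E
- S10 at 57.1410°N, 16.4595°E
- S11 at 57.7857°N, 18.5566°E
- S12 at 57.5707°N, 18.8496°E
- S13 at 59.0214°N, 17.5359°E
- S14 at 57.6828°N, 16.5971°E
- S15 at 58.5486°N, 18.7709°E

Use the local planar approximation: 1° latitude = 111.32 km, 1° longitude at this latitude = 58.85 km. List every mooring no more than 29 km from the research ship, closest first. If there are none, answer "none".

S4

Distances from 58.2604°N, 17.4209°E:
S3: √((0.7704·111.32)² + (0.7380·58.85)²) = √(7354.936771 + 1886.277820) = 96.1312 km
S4: √((-0.1901·111.32)² + (0.0174·58.85)²) = √(447.827366 + 1.048556) = 21.1867 km
S5: √((-1.0115·111.32)² + (-0.5096·58.85)²) = √(12678.800536 + 899.397701) = 116.5255 km
S6: √((0.3101·111.32)² + (0.2586·58.85)²) = √(1191.653321 + 231.606090) = 37.7261 km
S7: √((0.3271·111.32)² + (0.0803·58.85)²) = √(1325.889965 + 22.331815) = 36.7181 km
S8: √((0.3636·111.32)² + (0.7052·58.85)²) = √(1638.302690 + 1722.334661) = 57.9710 km
S9: √((-0.2788·111.32)² + (1.2820·58.85)²) = √(963.234289 + 5692.053648) = 81.5799 km
S10: √((-1.1194·111.32)² + (-0.9614·58.85)²) = √(15528.052848 + 3201.114215) = 136.8545 km
S11: √((-0.4747·111.32)² + (1.1357·58.85)²) = √(2792.446484 + 4467.043544) = 85.2026 km
S12: √((-0.6897·111.32)² + (1.4287·58.85)²) = √(5894.769765 + 7069.277400) = 113.8598 km
S13: √((0.7610·111.32)² + (0.1150·58.85)²) = √(7176.549899 + 45.802440) = 84.9844 km
S14: √((-0.5776·111.32)² + (-0.8238·58.85)²) = √(4134.288358 + 2350.371485) = 80.5274 km
S15: √((0.2882·111.32)² + (1.3500·58.85)²) = √(1029.281930 + 6311.905256) = 85.6807 km
Threshold 29 km: S4 (21.1867 km) is within range.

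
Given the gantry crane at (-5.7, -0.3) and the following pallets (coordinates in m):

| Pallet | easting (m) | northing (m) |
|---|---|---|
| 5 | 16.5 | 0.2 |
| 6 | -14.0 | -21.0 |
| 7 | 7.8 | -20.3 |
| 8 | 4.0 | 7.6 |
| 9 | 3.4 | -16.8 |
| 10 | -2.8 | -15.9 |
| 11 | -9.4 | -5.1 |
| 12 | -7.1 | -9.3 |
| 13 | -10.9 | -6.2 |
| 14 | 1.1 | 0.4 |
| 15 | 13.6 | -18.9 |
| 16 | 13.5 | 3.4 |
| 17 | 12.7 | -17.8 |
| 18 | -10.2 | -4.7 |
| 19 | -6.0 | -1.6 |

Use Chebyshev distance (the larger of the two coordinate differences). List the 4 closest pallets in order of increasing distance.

Distances from (-5.7, -0.3):
5: 22.2 m
6: 20.7 m
7: 20.0 m
8: 9.7 m
9: 16.5 m
10: 15.6 m
11: 4.8 m
12: 9.0 m
13: 5.9 m
14: 6.8 m
15: 19.3 m
16: 19.2 m
17: 18.4 m
18: 4.5 m
19: 1.3 m
Sorted: 19 (1.3 m) < 18 (4.5 m) < 11 (4.8 m) < 13 (5.9 m) < 14 (6.8 m) < 12 (9.0 m) < …

19, 18, 11, 13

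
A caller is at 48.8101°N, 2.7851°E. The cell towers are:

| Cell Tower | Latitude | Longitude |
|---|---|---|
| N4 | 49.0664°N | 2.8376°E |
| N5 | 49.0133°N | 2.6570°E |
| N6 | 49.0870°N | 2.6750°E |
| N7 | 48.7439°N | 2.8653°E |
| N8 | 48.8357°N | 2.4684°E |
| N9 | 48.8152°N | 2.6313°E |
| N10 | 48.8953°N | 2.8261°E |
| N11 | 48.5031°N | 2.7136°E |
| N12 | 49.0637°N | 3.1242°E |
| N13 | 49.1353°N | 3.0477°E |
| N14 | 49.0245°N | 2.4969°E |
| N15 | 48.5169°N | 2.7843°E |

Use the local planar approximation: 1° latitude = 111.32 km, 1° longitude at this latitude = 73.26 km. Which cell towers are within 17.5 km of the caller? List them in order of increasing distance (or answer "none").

N7, N10, N9

Distances from 48.8101°N, 2.7851°E:
N4: √((0.2563·111.32)² + (0.0525·73.26)²) = √(814.035993 + 14.792870) = 28.7894 km
N5: √((0.2032·111.32)² + (-0.1281·73.26)²) = √(511.674534 + 88.070830) = 24.4897 km
N6: √((0.2769·111.32)² + (-0.1101·73.26)²) = √(950.150293 + 65.059162) = 31.8624 km
N7: √((-0.0662·111.32)² + (0.0802·73.26)²) = √(54.307821 + 34.520936) = 9.4249 km
N8: √((0.0256·111.32)² + (-0.3167·73.26)²) = √(8.121314 + 538.306911) = 23.3758 km
N9: √((0.0051·111.32)² + (-0.1538·73.26)²) = √(0.322320 + 126.954032) = 11.2817 km
N10: √((0.0852·111.32)² + (0.0410·73.26)²) = √(89.955057 + 9.021973) = 9.9487 km
N11: √((-0.3070·111.32)² + (-0.0715·73.26)²) = √(1167.947029 + 27.437587) = 34.5743 km
N12: √((0.2536·111.32)² + (0.3391·73.26)²) = √(796.975358 + 617.148117) = 37.6048 km
N13: √((0.3252·111.32)² + (0.2626·73.26)²) = √(1310.531515 + 370.103568) = 40.9955 km
N14: √((0.2144·111.32)² + (-0.2882·73.26)²) = √(569.634071 + 445.781234) = 31.8656 km
N15: √((-0.2932·111.32)² + (-0.0008·73.26)²) = √(1065.305888 + 0.003435) = 32.6391 km
Threshold 17.5 km: N7 (9.4249 km), N10 (9.9487 km), N9 (11.2817 km) are within range.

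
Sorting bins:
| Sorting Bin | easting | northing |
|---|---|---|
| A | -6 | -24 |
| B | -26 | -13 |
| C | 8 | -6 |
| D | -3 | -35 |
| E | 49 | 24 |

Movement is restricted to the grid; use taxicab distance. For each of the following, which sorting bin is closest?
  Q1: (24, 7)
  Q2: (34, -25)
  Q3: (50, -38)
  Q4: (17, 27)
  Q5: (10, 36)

Q1→C; Q2→A; Q3→D; Q4→E; Q5→C

Q1 at (24, 7):
  A: |-30| + |-31| = 30 + 31 = 61
  B: |-50| + |-20| = 50 + 20 = 70
  C: |-16| + |-13| = 16 + 13 = 29
  D: |-27| + |-42| = 27 + 42 = 69
  E: |25| + |17| = 25 + 17 = 42
  → nearest: C (29)
Q2 at (34, -25):
  A: |-40| + |1| = 40 + 1 = 41
  B: |-60| + |12| = 60 + 12 = 72
  C: |-26| + |19| = 26 + 19 = 45
  D: |-37| + |-10| = 37 + 10 = 47
  E: |15| + |49| = 15 + 49 = 64
  → nearest: A (41)
Q3 at (50, -38):
  A: |-56| + |14| = 56 + 14 = 70
  B: |-76| + |25| = 76 + 25 = 101
  C: |-42| + |32| = 42 + 32 = 74
  D: |-53| + |3| = 53 + 3 = 56
  E: |-1| + |62| = 1 + 62 = 63
  → nearest: D (56)
Q4 at (17, 27):
  A: |-23| + |-51| = 23 + 51 = 74
  B: |-43| + |-40| = 43 + 40 = 83
  C: |-9| + |-33| = 9 + 33 = 42
  D: |-20| + |-62| = 20 + 62 = 82
  E: |32| + |-3| = 32 + 3 = 35
  → nearest: E (35)
Q5 at (10, 36):
  A: |-16| + |-60| = 16 + 60 = 76
  B: |-36| + |-49| = 36 + 49 = 85
  C: |-2| + |-42| = 2 + 42 = 44
  D: |-13| + |-71| = 13 + 71 = 84
  E: |39| + |-12| = 39 + 12 = 51
  → nearest: C (44)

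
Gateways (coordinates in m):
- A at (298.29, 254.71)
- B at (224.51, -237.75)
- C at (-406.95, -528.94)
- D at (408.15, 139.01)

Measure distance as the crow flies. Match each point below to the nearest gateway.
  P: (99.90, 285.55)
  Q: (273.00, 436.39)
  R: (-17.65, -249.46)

P→A; Q→A; R→B

P at (99.90, 285.55):
  A: 200.77 m
  B: 537.93 m
  C: 959.32 m
  D: 341.31 m
  → nearest: A (200.77 m)
Q at (273.00, 436.39):
  A: 183.43 m
  B: 675.88 m
  C: 1180.76 m
  D: 326.65 m
  → nearest: A (183.43 m)
R at (-17.65, -249.46):
  A: 594.98 m
  B: 242.44 m
  C: 479.23 m
  D: 576.38 m
  → nearest: B (242.44 m)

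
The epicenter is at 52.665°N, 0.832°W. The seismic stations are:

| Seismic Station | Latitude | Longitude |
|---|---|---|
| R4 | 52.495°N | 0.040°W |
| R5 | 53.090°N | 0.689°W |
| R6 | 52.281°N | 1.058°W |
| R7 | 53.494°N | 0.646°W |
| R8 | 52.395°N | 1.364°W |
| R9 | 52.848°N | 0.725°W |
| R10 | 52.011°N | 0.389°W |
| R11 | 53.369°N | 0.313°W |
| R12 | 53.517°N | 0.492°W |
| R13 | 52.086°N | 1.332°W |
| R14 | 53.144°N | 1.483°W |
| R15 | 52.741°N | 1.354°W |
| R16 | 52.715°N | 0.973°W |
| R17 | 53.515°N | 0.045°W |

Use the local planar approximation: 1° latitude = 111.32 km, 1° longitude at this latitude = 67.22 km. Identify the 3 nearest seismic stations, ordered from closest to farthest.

Distances from 52.665°N, 0.832°W:
R4: √((-0.170·111.32)² + (0.792·67.22)²) = √(358.13292 + 2834.31020) = 56.502 km
R5: √((0.425·111.32)² + (0.143·67.22)²) = √(2238.33072 + 92.39939) = 48.278 km
R6: √((-0.384·111.32)² + (-0.226·67.22)²) = √(1827.29575 + 230.78836) = 45.366 km
R7: √((0.829·111.32)² + (0.186·67.22)²) = √(8516.38834 + 156.32301) = 93.127 km
R8: √((-0.270·111.32)² + (-0.532·67.22)²) = √(903.38718 + 1278.85198) = 46.714 km
R9: √((0.183·111.32)² + (0.107·67.22)²) = √(415.00046 + 51.73263) = 21.604 km
R10: √((-0.654·111.32)² + (0.443·67.22)²) = √(5300.31758 + 886.75668) = 78.658 km
R11: √((0.704·111.32)² + (0.519·67.22)²) = √(6141.74405 + 1217.11533) = 85.784 km
R12: √((0.852·111.32)² + (0.340·67.22)²) = √(8995.50574 + 522.34188) = 97.559 km
R13: √((-0.579·111.32)² + (-0.500·67.22)²) = √(4154.35421 + 1129.63210) = 72.691 km
R14: √((0.479·111.32)² + (-0.651·67.22)²) = √(2843.26554 + 1914.95685) = 68.980 km
R15: √((0.076·111.32)² + (-0.522·67.22)²) = √(71.57701 + 1231.22669) = 36.094 km
R16: √((0.050·111.32)² + (-0.141·67.22)²) = √(30.98036 + 89.83286) = 10.992 km
R17: √((0.850·111.32)² + (0.787·67.22)²) = √(8953.32288 + 2798.63642) = 108.406 km
Sorted: R16 (10.992 km) < R9 (21.604 km) < R15 (36.094 km) < R6 (45.366 km) < R8 (46.714 km) < …

R16, R9, R15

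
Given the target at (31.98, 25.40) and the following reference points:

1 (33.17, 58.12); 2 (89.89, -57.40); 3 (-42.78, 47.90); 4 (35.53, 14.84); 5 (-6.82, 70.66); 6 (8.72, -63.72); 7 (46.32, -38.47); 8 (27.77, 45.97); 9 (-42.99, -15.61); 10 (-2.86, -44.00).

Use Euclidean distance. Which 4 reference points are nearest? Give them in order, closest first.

Distances from (31.98, 25.40):
1: √((1.19)² + (32.72)²) = √(1.4161 + 1070.5984) = 32.74
2: √((57.91)² + (-82.80)²) = √(3353.5681 + 6855.8400) = 101.04
3: √((-74.76)² + (22.50)²) = √(5589.0576 + 506.2500) = 78.07
4: √((3.55)² + (-10.56)²) = √(12.6025 + 111.5136) = 11.14
5: √((-38.80)² + (45.26)²) = √(1505.4400 + 2048.4676) = 59.61
6: √((-23.26)² + (-89.12)²) = √(541.0276 + 7942.3744) = 92.11
7: √((14.34)² + (-63.87)²) = √(205.6356 + 4079.3769) = 65.46
8: √((-4.21)² + (20.57)²) = √(17.7241 + 423.1249) = 21.00
9: √((-74.97)² + (-41.01)²) = √(5620.5009 + 1681.8201) = 85.45
10: √((-34.84)² + (-69.40)²) = √(1213.8256 + 4816.3600) = 77.65
Sorted: 4 (11.14) < 8 (21.00) < 1 (32.74) < 5 (59.61) < 7 (65.46) < 10 (77.65) < …

4, 8, 1, 5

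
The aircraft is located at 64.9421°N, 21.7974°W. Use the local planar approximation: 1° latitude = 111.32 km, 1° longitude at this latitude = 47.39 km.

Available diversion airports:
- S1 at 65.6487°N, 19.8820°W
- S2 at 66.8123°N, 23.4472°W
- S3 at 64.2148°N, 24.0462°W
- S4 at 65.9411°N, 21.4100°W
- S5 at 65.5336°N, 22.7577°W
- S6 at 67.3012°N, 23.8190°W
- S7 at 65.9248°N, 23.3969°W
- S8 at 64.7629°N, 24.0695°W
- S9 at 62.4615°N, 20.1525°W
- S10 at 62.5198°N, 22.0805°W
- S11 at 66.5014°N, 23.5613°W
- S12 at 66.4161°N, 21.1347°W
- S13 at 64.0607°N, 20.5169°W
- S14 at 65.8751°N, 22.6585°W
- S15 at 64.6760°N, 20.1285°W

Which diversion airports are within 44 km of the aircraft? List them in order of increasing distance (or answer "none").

none

Distances from 64.9421°N, 21.7974°W:
S1: √((0.7066·111.32)² + (1.9154·47.39)²) = √(6187.192973 + 8239.339222) = 120.1105 km
S2: √((1.8702·111.32)² + (-1.6498·47.39)²) = √(43343.352577 + 6112.741296) = 222.3873 km
S3: √((-0.7273·111.32)² + (-2.2488·47.39)²) = √(6555.013198 + 11357.299605) = 133.8369 km
S4: √((0.9990·111.32)² + (0.3874·47.39)²) = √(12367.370507 + 337.048695) = 112.7139 km
S5: √((0.5915·111.32)² + (-0.9603·47.39)²) = √(4335.666744 + 2071.034221) = 80.0419 km
S6: √((2.3591·111.32)² + (-2.0216·47.39)²) = √(68966.644528 + 9178.334372) = 279.5442 km
S7: √((0.9827·111.32)² + (-1.5995·47.39)²) = √(11967.083117 + 5745.686238) = 133.0893 km
S8: √((-0.1792·111.32)² + (-2.2721·47.39)²) = √(397.944408 + 11593.866647) = 109.5071 km
S9: √((-2.4806·111.32)² + (1.6449·47.39)²) = √(76253.516094 + 6076.484838) = 286.9320 km
S10: √((-2.4223·111.32)² + (-0.2831·47.39)²) = √(72711.357635 + 179.991981) = 269.9840 km
S11: √((1.5593·111.32)² + (-1.7639·47.39)²) = √(30130.459378 + 6987.492228) = 192.6602 km
S12: √((1.4740·111.32)² + (0.6627·47.39)²) = √(26924.110381 + 986.296197) = 167.0641 km
S13: √((-0.8814·111.32)² + (1.2805·47.39)²) = √(9627.033602 + 3682.413746) = 115.3666 km
S14: √((0.9330·111.32)² + (-0.8611·47.39)²) = √(10787.223646 + 1665.254423) = 111.5907 km
S15: √((-0.2661·111.32)² + (1.6689·47.39)²) = √(877.477814 + 6255.096969) = 84.4546 km
Threshold 44 km: none within range.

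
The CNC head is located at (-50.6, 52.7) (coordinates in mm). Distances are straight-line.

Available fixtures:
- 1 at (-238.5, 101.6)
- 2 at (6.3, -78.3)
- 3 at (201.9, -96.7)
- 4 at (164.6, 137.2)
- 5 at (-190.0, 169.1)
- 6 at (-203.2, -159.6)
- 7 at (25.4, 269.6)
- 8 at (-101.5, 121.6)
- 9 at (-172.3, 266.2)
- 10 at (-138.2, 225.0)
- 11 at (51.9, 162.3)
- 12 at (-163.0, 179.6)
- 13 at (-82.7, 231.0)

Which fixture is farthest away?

3

Distances from (-50.6, 52.7):
1: √((-187.9)² + (48.9)²) = √(35306.410 + 2391.210) = 194.2 mm
2: √((56.9)² + (-131.0)²) = √(3237.610 + 17161.000) = 142.8 mm
3: √((252.5)² + (-149.4)²) = √(63756.250 + 22320.360) = 293.4 mm
4: √((215.2)² + (84.5)²) = √(46311.040 + 7140.250) = 231.2 mm
5: √((-139.4)² + (116.4)²) = √(19432.360 + 13548.960) = 181.6 mm
6: √((-152.6)² + (-212.3)²) = √(23286.760 + 45071.290) = 261.5 mm
7: √((76.0)² + (216.9)²) = √(5776.000 + 47045.610) = 229.8 mm
8: √((-50.9)² + (68.9)²) = √(2590.810 + 4747.210) = 85.7 mm
9: √((-121.7)² + (213.5)²) = √(14810.890 + 45582.250) = 245.8 mm
10: √((-87.6)² + (172.3)²) = √(7673.760 + 29687.290) = 193.3 mm
11: √((102.5)² + (109.6)²) = √(10506.250 + 12012.160) = 150.1 mm
12: √((-112.4)² + (126.9)²) = √(12633.760 + 16103.610) = 169.5 mm
13: √((-32.1)² + (178.3)²) = √(1030.410 + 31790.890) = 181.2 mm
Maximum: 3 at 293.4 mm.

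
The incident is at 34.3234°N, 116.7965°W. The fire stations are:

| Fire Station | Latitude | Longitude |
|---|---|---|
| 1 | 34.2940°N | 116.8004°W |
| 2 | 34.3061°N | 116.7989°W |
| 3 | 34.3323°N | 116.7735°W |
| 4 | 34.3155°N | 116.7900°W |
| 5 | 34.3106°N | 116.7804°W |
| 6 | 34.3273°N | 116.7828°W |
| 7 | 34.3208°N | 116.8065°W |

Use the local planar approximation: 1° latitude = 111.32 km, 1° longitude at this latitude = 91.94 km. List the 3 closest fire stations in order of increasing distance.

Distances from 34.3234°N, 116.7965°W:
1: √((-0.0294·111.32)² + (-0.0039·91.94)²) = √(10.711272 + 0.128570) = 3.2924 km
2: √((-0.0173·111.32)² + (-0.0024·91.94)²) = √(3.708844 + 0.048689) = 1.9384 km
3: √((0.0089·111.32)² + (0.0230·91.94)²) = √(0.981582 + 4.471618) = 2.3352 km
4: √((-0.0079·111.32)² + (0.0065·91.94)²) = √(0.773394 + 0.357138) = 1.0633 km
5: √((-0.0128·111.32)² + (0.0161·91.94)²) = √(2.030329 + 2.191093) = 2.0546 km
6: √((0.0039·111.32)² + (0.0137·91.94)²) = √(0.188484 + 1.586537) = 1.3323 km
7: √((-0.0026·111.32)² + (-0.0100·91.94)²) = √(0.083771 + 0.845296) = 0.9639 km
Sorted: 7 (0.9639 km) < 4 (1.0633 km) < 6 (1.3323 km) < 2 (1.9384 km) < 5 (2.0546 km) < …

7, 4, 6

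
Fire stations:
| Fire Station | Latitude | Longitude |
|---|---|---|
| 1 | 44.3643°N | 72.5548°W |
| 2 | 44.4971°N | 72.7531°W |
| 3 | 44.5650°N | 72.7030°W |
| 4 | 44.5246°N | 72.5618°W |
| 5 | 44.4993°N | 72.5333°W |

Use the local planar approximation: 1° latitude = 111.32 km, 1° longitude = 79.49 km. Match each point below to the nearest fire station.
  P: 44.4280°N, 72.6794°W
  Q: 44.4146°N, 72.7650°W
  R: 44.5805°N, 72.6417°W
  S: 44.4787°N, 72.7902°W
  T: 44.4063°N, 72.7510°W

P at 44.4280°N, 72.6794°W:
  1: 12.1812 km
  2: 9.6691 km
  3: 15.3658 km
  4: 14.2486 km
  5: 14.0667 km
  → nearest: 2 (9.6691 km)
Q at 44.4146°N, 72.7650°W:
  1: 17.6221 km
  2: 9.2325 km
  3: 17.4528 km
  4: 20.2693 km
  5: 20.6910 km
  → nearest: 2 (9.2325 km)
R at 44.5805°N, 72.6417°W:
  1: 25.0391 km
  2: 12.8300 km
  3: 5.1692 km
  4: 8.8917 km
  5: 12.4882 km
  → nearest: 3 (5.1692 km)
S at 44.4787°N, 72.7902°W:
  1: 22.6344 km
  2: 3.5906 km
  3: 11.8465 km
  4: 18.8608 km
  5: 20.5493 km
  → nearest: 2 (3.5906 km)
T at 44.4063°N, 72.7510°W:
  1: 16.2817 km
  2: 10.1092 km
  3: 18.0738 km
  4: 19.9903 km
  5: 20.1654 km
  → nearest: 2 (10.1092 km)

P→2; Q→2; R→3; S→2; T→2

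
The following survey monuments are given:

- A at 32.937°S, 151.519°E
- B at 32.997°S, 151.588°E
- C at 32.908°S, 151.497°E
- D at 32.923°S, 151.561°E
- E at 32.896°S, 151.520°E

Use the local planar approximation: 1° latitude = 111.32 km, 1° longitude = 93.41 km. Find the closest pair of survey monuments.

C and E

Pairwise distances:
C–E: √((0.012·111.32)² + (0.023·93.41)²) = √(1.78447 + 4.61575) = 2.530 km
A–C: √((0.029·111.32)² + (-0.022·93.41)²) = √(10.42179 + 4.22311) = 3.827 km
A–D: √((0.014·111.32)² + (0.042·93.41)²) = √(2.42886 + 15.39166) = 4.221 km
A–E: √((0.041·111.32)² + (0.001·93.41)²) = √(20.83119 + 0.00873) = 4.565 km
D–E: √((0.027·111.32)² + (-0.041·93.41)²) = √(9.03387 + 14.66744) = 4.868 km
C–D: √((-0.015·111.32)² + (0.064·93.41)²) = √(2.78823 + 35.73935) = 6.207 km
B–D: √((0.074·111.32)² + (-0.027·93.41)²) = √(67.85937 + 6.36084) = 8.615 km
A–B: √((-0.060·111.32)² + (0.069·93.41)²) = √(44.61171 + 41.54176) = 9.282 km
B–E: √((0.101·111.32)² + (-0.068·93.41)²) = √(126.41224 + 40.34638) = 12.914 km
B–C: √((0.089·111.32)² + (-0.091·93.41)²) = √(98.15816 + 72.25527) = 13.054 km
Closest pair: C–E at 2.530 km.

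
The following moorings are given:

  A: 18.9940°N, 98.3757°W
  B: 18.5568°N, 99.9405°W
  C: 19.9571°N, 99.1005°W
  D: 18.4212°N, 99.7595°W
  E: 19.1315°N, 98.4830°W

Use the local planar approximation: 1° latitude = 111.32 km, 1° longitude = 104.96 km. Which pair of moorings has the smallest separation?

Pairwise distances:
A–B: 171.3007 km
A–C: 131.4606 km
A–D: 158.6240 km
A–E: 19.0033 km
B–C: 179.0875 km
B–D: 24.2647 km
B–E: 165.8177 km
C–D: 184.4376 km
C–E: 112.4605 km
D–E: 155.5737 km
Closest pair: A–E at 19.0033 km.

A and E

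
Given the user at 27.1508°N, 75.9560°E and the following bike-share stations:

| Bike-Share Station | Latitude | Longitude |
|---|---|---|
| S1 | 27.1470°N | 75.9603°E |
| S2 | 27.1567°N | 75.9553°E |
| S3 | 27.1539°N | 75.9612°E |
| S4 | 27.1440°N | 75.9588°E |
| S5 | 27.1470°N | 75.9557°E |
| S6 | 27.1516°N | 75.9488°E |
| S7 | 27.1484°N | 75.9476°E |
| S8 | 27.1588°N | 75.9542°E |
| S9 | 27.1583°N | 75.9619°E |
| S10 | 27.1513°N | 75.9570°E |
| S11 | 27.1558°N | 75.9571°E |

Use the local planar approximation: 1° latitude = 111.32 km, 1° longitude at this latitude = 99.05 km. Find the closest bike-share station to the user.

Distances from 27.1508°N, 75.9560°E:
S1: 0.6003 km
S2: 0.6604 km
S3: 0.6200 km
S4: 0.8062 km
S5: 0.4241 km
S6: 0.7187 km
S7: 0.8739 km
S8: 0.9082 km
S9: 1.0191 km
S10: 0.1136 km
S11: 0.5672 km
Minimum: S10 at 0.1136 km.

S10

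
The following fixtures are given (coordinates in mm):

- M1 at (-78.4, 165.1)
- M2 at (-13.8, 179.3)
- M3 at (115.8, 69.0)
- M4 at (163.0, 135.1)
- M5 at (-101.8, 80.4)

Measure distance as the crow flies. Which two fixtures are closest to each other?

M1 and M2

Pairwise distances:
M1–M2: 66.1 mm
M1–M3: 216.7 mm
M1–M4: 243.3 mm
M1–M5: 87.9 mm
M2–M3: 170.2 mm
M2–M4: 182.2 mm
M2–M5: 132.4 mm
M3–M4: 81.2 mm
M3–M5: 217.9 mm
M4–M5: 270.4 mm
Closest pair: M1–M2 at 66.1 mm.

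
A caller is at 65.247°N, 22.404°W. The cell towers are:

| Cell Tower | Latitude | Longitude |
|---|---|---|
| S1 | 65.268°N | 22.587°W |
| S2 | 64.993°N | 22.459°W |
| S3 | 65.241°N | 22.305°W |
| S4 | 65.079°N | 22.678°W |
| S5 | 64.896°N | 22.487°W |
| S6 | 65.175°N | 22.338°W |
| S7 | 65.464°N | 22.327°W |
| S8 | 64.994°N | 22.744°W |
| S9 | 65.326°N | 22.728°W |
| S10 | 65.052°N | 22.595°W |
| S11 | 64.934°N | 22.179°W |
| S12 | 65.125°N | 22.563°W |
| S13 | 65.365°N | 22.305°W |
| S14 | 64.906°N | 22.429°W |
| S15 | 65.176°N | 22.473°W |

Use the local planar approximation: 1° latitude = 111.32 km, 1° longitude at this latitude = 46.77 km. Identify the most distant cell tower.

S5

Distances from 65.247°N, 22.404°W:
S1: √((0.021·111.32)² + (-0.183·46.77)²) = √(5.46493 + 73.25494) = 8.872 km
S2: √((-0.254·111.32)² + (-0.055·46.77)²) = √(799.49146 + 6.61698) = 28.392 km
S3: √((-0.006·111.32)² + (0.099·46.77)²) = √(0.44612 + 21.43903) = 4.678 km
S4: √((-0.168·111.32)² + (-0.274·46.77)²) = √(349.75583 + 164.22371) = 22.671 km
S5: √((-0.351·111.32)² + (-0.083·46.77)²) = √(1526.72434 + 15.06923) = 39.266 km
S6: √((-0.072·111.32)² + (0.066·46.77)²) = √(64.24087 + 9.52846) = 8.589 km
S7: √((0.217·111.32)² + (0.077·46.77)²) = √(583.53359 + 12.96929) = 24.423 km
S8: √((-0.253·111.32)² + (-0.340·46.77)²) = √(793.20864 + 252.86724) = 32.343 km
S9: √((0.079·111.32)² + (-0.324·46.77)²) = √(77.33936 + 229.62796) = 17.520 km
S10: √((-0.195·111.32)² + (-0.191·46.77)²) = √(471.21121 + 79.79974) = 23.474 km
S11: √((-0.313·111.32)² + (0.225·46.77)²) = √(1214.04580 + 110.73879) = 36.398 km
S12: √((-0.122·111.32)² + (-0.159·46.77)²) = √(184.44465 + 55.30049) = 15.484 km
S13: √((0.118·111.32)² + (0.099·46.77)²) = √(172.54819 + 21.43903) = 13.928 km
S14: √((-0.341·111.32)² + (-0.025·46.77)²) = √(1440.97071 + 1.36715) = 37.978 km
S15: √((-0.071·111.32)² + (-0.069·46.77)²) = √(62.46879 + 10.41437) = 8.537 km
Maximum: S5 at 39.266 km.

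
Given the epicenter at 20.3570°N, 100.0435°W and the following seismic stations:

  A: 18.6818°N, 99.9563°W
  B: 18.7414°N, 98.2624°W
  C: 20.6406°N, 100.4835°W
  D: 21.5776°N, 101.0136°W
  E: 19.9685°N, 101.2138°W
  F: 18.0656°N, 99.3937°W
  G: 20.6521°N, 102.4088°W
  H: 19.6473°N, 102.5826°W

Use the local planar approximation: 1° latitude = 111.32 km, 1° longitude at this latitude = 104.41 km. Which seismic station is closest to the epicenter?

Distances from 20.3570°N, 100.0435°W:
A: √((-1.6752·111.32)² + (0.0872·104.41)²) = √(34776.007752 + 82.892867) = 186.7054 km
B: √((-1.6156·111.32)² + (1.7811·104.41)²) = √(32345.516044 + 34582.851422) = 258.7052 km
C: √((0.2836·111.32)² + (-0.4400·104.41)²) = √(996.687125 + 2110.520352) = 55.7423 km
D: √((1.2206·111.32)² + (-0.9701·104.41)²) = √(18462.611306 + 10259.287507) = 169.4754 km
E: √((-0.3885·111.32)² + (-1.1703·104.41)²) = √(1870.373935 + 14930.646102) = 129.6187 km
F: √((-2.2914·111.32)² + (0.6498·104.41)²) = √(65065.116666 + 4603.027882) = 263.9472 km
G: √((0.2951·111.32)² + (-2.3653·104.41)²) = √(1079.157453 + 60989.722185) = 249.1363 km
H: √((-0.7097·111.32)² + (-2.5391·104.41)²) = √(6241.601046 + 70281.949971) = 276.6289 km
Minimum: C at 55.7423 km.

C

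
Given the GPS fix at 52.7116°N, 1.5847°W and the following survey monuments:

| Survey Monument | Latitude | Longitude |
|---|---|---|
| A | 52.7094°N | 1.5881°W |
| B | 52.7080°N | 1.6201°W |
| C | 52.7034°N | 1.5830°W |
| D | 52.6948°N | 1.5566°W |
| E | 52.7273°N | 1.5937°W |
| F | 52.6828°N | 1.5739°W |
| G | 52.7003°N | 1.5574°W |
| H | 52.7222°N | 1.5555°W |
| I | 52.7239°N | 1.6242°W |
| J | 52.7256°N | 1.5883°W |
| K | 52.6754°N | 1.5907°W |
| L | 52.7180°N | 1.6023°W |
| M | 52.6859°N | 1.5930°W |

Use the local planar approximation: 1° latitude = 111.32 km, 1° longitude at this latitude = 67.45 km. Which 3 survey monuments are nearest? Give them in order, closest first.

A, C, L

Distances from 52.7116°N, 1.5847°W:
A: 0.3355 km
B: 2.4211 km
C: 0.9200 km
D: 2.6627 km
E: 1.8501 km
F: 3.2877 km
G: 2.2300 km
H: 2.2960 km
I: 2.9955 km
J: 1.5773 km
K: 4.0501 km
L: 1.3845 km
M: 2.9152 km
Sorted: A (0.3355 km) < C (0.9200 km) < L (1.3845 km) < J (1.5773 km) < E (1.8501 km) < …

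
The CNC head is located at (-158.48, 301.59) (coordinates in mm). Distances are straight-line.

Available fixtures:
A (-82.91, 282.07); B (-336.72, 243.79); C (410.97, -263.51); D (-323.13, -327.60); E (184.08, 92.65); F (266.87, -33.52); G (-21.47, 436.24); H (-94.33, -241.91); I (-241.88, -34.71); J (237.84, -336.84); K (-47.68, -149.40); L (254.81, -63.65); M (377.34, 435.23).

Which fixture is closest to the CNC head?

A

Distances from (-158.48, 301.59):
A: 78.05 mm
B: 187.38 mm
C: 802.25 mm
D: 650.38 mm
E: 401.25 mm
F: 541.50 mm
G: 192.10 mm
H: 547.27 mm
I: 346.49 mm
J: 751.44 mm
K: 464.40 mm
L: 551.55 mm
M: 552.23 mm
Minimum: A at 78.05 mm.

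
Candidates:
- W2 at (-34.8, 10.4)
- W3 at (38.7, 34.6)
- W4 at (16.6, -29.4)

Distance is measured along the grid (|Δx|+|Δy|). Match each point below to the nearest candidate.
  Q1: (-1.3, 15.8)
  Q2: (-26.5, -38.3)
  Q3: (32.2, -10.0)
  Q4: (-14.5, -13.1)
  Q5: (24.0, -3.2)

Q1 at (-1.3, 15.8):
  W2: |-33.5| + |-5.4| = 33.5 + 5.4 = 38.9
  W3: |40.0| + |18.8| = 40.0 + 18.8 = 58.8
  W4: |17.9| + |-45.2| = 17.9 + 45.2 = 63.1
  → nearest: W2 (38.9)
Q2 at (-26.5, -38.3):
  W2: |-8.3| + |48.7| = 8.3 + 48.7 = 57.0
  W3: |65.2| + |72.9| = 65.2 + 72.9 = 138.1
  W4: |43.1| + |8.9| = 43.1 + 8.9 = 52.0
  → nearest: W4 (52.0)
Q3 at (32.2, -10.0):
  W2: |-67.0| + |20.4| = 67.0 + 20.4 = 87.4
  W3: |6.5| + |44.6| = 6.5 + 44.6 = 51.1
  W4: |-15.6| + |-19.4| = 15.6 + 19.4 = 35.0
  → nearest: W4 (35.0)
Q4 at (-14.5, -13.1):
  W2: |-20.3| + |23.5| = 20.3 + 23.5 = 43.8
  W3: |53.2| + |47.7| = 53.2 + 47.7 = 100.9
  W4: |31.1| + |-16.3| = 31.1 + 16.3 = 47.4
  → nearest: W2 (43.8)
Q5 at (24.0, -3.2):
  W2: |-58.8| + |13.6| = 58.8 + 13.6 = 72.4
  W3: |14.7| + |37.8| = 14.7 + 37.8 = 52.5
  W4: |-7.4| + |-26.2| = 7.4 + 26.2 = 33.6
  → nearest: W4 (33.6)

Q1→W2; Q2→W4; Q3→W4; Q4→W2; Q5→W4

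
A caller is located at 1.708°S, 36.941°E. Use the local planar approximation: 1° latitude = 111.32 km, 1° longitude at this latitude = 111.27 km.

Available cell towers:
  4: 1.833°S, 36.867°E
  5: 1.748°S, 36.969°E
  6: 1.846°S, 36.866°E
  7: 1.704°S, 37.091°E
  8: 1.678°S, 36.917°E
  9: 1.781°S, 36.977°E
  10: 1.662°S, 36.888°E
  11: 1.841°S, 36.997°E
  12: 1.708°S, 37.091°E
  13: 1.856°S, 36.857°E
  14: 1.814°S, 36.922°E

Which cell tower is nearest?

Distances from 1.708°S, 36.941°E:
4: √((-0.125·111.32)² + (-0.074·111.27)²) = √(193.62722 + 67.79843) = 16.169 km
5: √((-0.040·111.32)² + (0.028·111.27)²) = √(19.82743 + 9.70671) = 5.435 km
6: √((-0.138·111.32)² + (-0.075·111.27)²) = √(235.99596 + 69.64320) = 17.483 km
7: √((0.004·111.32)² + (0.150·111.27)²) = √(0.19827 + 278.57279) = 16.696 km
8: √((0.030·111.32)² + (-0.024·111.27)²) = √(11.15293 + 7.13146) = 4.276 km
9: √((-0.073·111.32)² + (0.036·111.27)²) = √(66.03773 + 16.04579) = 9.060 km
10: √((0.046·111.32)² + (-0.053·111.27)²) = √(26.22177 + 34.77827) = 7.810 km
11: √((-0.133·111.32)² + (0.056·111.27)²) = √(219.20461 + 38.82686) = 16.063 km
12: √((0.000·111.32)² + (0.150·111.27)²) = √(0.00000 + 278.57279) = 16.690 km
13: √((-0.148·111.32)² + (-0.084·111.27)²) = √(271.43749 + 87.36043) = 18.942 km
14: √((-0.106·111.32)² + (-0.019·111.27)²) = √(139.23811 + 4.46955) = 11.988 km
Minimum: 8 at 4.276 km.

8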